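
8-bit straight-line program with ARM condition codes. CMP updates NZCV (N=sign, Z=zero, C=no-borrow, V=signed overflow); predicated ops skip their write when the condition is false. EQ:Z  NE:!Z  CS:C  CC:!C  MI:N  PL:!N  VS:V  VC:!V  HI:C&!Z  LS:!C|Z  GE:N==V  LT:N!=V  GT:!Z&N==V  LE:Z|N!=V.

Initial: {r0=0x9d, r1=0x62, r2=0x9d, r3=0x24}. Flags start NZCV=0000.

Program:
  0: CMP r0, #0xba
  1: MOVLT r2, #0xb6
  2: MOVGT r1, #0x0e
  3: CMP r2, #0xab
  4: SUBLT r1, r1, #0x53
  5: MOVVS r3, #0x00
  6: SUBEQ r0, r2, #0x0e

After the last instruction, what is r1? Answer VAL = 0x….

VAL = 0x62

0: ✓ CMP  NZCV=1000
1: ✓ MOVLT  r2←0xb6
2: · MOVGT
3: ✓ CMP  NZCV=0010
4: · SUBLT
5: · MOVVS
6: · SUBEQ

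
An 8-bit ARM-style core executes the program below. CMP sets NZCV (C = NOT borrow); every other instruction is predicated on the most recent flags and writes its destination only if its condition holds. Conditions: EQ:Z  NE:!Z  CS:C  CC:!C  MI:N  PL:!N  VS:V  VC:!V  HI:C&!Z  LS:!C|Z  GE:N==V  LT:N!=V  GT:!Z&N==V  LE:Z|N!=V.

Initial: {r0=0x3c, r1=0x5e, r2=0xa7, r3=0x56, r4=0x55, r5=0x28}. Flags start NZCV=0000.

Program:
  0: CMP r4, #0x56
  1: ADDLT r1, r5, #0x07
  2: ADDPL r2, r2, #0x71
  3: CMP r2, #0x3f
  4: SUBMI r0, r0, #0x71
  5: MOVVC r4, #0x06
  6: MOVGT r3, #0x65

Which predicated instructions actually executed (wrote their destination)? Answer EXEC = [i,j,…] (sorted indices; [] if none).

EXEC = [1]

[0] flags=1000 → (cmp)
[1] flags=1000 LT?T → r1=0x2f
[2] flags=1000 PL?F → skip
[3] flags=0011 → (cmp)
[4] flags=0011 MI?F → skip
[5] flags=0011 VC?F → skip
[6] flags=0011 GT?F → skip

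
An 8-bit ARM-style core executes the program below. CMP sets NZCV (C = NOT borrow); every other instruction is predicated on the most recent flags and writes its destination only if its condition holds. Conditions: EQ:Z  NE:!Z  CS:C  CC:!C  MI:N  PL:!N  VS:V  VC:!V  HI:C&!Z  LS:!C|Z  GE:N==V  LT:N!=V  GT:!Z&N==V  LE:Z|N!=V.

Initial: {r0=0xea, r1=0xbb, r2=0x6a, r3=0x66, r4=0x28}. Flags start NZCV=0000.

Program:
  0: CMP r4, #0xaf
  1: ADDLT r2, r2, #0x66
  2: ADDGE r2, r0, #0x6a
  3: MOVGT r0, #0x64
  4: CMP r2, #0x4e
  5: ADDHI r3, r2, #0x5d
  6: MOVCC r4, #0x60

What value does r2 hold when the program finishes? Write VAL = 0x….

0: ✓ CMP  NZCV=0000
1: · ADDLT
2: ✓ ADDGE  r2←0x54
3: ✓ MOVGT  r0←0x64
4: ✓ CMP  NZCV=0010
5: ✓ ADDHI  r3←0xb1
6: · MOVCC

VAL = 0x54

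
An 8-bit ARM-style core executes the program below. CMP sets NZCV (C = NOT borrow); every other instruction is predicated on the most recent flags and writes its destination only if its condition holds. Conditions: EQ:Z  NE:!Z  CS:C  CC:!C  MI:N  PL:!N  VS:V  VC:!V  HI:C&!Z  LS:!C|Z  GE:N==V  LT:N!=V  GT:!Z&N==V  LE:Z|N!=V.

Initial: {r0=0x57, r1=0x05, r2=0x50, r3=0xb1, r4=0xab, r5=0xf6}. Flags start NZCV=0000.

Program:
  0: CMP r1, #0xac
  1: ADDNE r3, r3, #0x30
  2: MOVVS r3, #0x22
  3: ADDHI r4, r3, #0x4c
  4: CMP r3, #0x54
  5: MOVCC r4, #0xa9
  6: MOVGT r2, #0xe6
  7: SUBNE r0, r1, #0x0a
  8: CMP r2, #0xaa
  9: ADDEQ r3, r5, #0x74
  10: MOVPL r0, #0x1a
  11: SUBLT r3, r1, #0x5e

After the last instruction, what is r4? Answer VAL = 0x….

0: ✓ CMP  NZCV=0000
1: ✓ ADDNE  r3←0xe1
2: · MOVVS
3: · ADDHI
4: ✓ CMP  NZCV=1010
5: · MOVCC
6: · MOVGT
7: ✓ SUBNE  r0←0xfb
8: ✓ CMP  NZCV=1001
9: · ADDEQ
10: · MOVPL
11: · SUBLT

VAL = 0xab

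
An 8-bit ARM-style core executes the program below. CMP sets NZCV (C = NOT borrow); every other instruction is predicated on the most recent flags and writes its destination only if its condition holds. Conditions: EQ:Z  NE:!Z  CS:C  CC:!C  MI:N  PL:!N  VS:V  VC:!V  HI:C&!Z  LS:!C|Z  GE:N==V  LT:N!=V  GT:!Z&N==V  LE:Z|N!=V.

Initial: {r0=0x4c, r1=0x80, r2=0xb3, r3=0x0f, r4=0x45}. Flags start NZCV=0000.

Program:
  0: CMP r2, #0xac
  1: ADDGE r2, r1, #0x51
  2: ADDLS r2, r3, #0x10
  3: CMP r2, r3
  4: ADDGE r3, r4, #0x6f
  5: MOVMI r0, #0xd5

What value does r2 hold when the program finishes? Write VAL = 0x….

[0] flags=0010 → (cmp)
[1] flags=0010 GE?T → r2=0xd1
[2] flags=0010 LS?F → skip
[3] flags=1010 → (cmp)
[4] flags=1010 GE?F → skip
[5] flags=1010 MI?T → r0=0xd5

VAL = 0xd1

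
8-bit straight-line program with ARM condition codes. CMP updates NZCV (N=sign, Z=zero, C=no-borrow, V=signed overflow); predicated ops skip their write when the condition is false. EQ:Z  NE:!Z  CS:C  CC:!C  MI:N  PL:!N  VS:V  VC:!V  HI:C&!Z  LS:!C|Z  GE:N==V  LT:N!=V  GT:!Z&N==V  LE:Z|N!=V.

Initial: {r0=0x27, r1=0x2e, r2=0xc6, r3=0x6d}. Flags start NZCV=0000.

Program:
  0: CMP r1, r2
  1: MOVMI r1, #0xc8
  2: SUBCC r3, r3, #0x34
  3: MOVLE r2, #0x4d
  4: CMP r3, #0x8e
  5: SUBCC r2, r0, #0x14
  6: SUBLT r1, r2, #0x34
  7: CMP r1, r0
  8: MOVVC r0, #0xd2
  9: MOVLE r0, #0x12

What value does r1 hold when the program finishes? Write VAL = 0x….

[0] flags=0000 → (cmp)
[1] flags=0000 MI?F → skip
[2] flags=0000 CC?T → r3=0x39
[3] flags=0000 LE?F → skip
[4] flags=1001 → (cmp)
[5] flags=1001 CC?T → r2=0x13
[6] flags=1001 LT?F → skip
[7] flags=0010 → (cmp)
[8] flags=0010 VC?T → r0=0xd2
[9] flags=0010 LE?F → skip

VAL = 0x2e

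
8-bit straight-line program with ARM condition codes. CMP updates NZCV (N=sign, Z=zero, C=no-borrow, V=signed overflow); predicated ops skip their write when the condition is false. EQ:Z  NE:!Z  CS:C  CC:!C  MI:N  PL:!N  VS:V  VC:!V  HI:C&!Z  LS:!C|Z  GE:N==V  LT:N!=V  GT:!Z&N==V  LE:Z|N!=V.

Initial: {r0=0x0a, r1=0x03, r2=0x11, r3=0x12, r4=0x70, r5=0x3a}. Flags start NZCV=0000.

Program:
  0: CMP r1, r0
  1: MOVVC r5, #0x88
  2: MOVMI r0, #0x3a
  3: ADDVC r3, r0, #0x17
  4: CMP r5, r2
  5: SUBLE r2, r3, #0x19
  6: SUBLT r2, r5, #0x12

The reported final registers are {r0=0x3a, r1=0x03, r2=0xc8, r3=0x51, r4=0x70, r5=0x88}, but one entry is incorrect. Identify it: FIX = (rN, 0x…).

[0] flags=1000 → (cmp)
[1] flags=1000 VC?T → r5=0x88
[2] flags=1000 MI?T → r0=0x3a
[3] flags=1000 VC?T → r3=0x51
[4] flags=0011 → (cmp)
[5] flags=0011 LE?T → r2=0x38
[6] flags=0011 LT?T → r2=0x76

FIX = (r2, 0x76)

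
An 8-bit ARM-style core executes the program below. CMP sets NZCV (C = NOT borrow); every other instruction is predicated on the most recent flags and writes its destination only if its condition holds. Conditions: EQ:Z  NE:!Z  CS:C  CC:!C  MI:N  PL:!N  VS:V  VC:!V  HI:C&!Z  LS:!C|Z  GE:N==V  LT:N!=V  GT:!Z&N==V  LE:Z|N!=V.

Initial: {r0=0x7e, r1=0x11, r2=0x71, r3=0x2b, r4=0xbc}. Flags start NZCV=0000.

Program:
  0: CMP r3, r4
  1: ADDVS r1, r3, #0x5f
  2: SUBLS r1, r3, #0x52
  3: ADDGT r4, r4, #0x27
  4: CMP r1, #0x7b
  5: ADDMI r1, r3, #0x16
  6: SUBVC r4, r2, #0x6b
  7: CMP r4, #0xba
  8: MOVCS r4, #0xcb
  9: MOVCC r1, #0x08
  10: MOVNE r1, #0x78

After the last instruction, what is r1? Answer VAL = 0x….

VAL = 0x78

0: ✓ CMP  NZCV=0000
1: · ADDVS
2: ✓ SUBLS  r1←0xd9
3: ✓ ADDGT  r4←0xe3
4: ✓ CMP  NZCV=0011
5: · ADDMI
6: · SUBVC
7: ✓ CMP  NZCV=0010
8: ✓ MOVCS  r4←0xcb
9: · MOVCC
10: ✓ MOVNE  r1←0x78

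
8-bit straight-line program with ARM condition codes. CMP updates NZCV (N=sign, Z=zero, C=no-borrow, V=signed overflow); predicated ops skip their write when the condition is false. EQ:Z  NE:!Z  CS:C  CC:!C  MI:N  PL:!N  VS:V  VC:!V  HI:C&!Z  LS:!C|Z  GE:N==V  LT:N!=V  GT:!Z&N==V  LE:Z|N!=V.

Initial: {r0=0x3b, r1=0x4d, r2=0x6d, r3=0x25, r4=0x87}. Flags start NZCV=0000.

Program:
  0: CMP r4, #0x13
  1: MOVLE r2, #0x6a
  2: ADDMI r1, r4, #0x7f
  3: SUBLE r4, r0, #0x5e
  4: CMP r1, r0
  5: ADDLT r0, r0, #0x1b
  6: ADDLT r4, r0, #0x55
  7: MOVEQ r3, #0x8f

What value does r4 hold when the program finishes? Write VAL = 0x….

[0] flags=0011 → (cmp)
[1] flags=0011 LE?T → r2=0x6a
[2] flags=0011 MI?F → skip
[3] flags=0011 LE?T → r4=0xdd
[4] flags=0010 → (cmp)
[5] flags=0010 LT?F → skip
[6] flags=0010 LT?F → skip
[7] flags=0010 EQ?F → skip

VAL = 0xdd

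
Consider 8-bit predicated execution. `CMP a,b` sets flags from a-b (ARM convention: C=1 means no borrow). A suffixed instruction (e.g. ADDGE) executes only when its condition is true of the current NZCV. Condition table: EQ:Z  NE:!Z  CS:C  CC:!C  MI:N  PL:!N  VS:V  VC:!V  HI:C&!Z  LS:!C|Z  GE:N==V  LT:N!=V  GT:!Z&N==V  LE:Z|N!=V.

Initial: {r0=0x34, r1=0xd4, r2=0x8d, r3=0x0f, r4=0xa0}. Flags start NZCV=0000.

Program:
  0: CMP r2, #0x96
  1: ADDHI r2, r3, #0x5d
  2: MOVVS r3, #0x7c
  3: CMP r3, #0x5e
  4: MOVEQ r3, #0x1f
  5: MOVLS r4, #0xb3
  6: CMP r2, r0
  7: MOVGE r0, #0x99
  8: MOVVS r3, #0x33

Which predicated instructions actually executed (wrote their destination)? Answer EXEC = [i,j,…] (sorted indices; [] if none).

[0] flags=1000 → (cmp)
[1] flags=1000 HI?F → skip
[2] flags=1000 VS?F → skip
[3] flags=1000 → (cmp)
[4] flags=1000 EQ?F → skip
[5] flags=1000 LS?T → r4=0xb3
[6] flags=0011 → (cmp)
[7] flags=0011 GE?F → skip
[8] flags=0011 VS?T → r3=0x33

EXEC = [5,8]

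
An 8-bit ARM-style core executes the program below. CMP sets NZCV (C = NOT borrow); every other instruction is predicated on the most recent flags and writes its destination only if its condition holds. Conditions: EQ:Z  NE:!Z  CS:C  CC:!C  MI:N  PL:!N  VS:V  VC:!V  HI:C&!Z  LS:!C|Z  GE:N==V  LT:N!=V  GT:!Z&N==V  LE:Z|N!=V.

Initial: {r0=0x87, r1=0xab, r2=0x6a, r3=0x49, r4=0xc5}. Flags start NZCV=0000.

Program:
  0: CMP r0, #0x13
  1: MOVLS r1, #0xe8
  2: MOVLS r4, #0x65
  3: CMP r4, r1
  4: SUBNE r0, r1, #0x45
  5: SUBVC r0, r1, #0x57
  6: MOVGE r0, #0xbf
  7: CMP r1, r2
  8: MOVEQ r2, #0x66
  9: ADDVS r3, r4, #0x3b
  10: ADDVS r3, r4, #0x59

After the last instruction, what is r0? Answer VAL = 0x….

VAL = 0xbf

0: ✓ CMP  NZCV=0011
1: · MOVLS
2: · MOVLS
3: ✓ CMP  NZCV=0010
4: ✓ SUBNE  r0←0x66
5: ✓ SUBVC  r0←0x54
6: ✓ MOVGE  r0←0xbf
7: ✓ CMP  NZCV=0011
8: · MOVEQ
9: ✓ ADDVS  r3←0x00
10: ✓ ADDVS  r3←0x1e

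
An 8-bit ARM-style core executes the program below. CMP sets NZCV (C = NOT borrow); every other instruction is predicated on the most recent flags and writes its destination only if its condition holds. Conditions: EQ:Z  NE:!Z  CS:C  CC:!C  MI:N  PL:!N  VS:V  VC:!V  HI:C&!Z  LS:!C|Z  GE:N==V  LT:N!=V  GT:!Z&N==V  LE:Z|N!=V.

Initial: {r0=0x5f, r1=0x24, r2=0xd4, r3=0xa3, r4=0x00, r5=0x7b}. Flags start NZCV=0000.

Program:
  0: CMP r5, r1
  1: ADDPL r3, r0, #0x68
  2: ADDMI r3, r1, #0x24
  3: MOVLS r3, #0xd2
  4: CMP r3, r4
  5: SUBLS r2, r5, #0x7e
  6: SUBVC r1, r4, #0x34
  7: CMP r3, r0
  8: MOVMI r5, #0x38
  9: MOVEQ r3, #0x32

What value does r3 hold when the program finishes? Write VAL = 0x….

[0] flags=0010 → (cmp)
[1] flags=0010 PL?T → r3=0xc7
[2] flags=0010 MI?F → skip
[3] flags=0010 LS?F → skip
[4] flags=1010 → (cmp)
[5] flags=1010 LS?F → skip
[6] flags=1010 VC?T → r1=0xcc
[7] flags=0011 → (cmp)
[8] flags=0011 MI?F → skip
[9] flags=0011 EQ?F → skip

VAL = 0xc7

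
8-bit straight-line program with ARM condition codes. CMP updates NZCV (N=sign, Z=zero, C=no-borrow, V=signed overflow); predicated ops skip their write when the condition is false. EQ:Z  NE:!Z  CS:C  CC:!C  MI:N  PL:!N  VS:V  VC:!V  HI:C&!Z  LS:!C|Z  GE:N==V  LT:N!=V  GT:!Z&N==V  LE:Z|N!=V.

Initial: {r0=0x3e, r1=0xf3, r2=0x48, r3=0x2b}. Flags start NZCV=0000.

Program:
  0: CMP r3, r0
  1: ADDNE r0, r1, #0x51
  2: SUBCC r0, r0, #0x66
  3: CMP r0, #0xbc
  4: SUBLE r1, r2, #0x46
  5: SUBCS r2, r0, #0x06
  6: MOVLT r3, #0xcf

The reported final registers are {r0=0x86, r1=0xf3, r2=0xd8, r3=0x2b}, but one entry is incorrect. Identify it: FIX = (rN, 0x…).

0: ✓ CMP  NZCV=1000
1: ✓ ADDNE  r0←0x44
2: ✓ SUBCC  r0←0xde
3: ✓ CMP  NZCV=0010
4: · SUBLE
5: ✓ SUBCS  r2←0xd8
6: · MOVLT

FIX = (r0, 0xde)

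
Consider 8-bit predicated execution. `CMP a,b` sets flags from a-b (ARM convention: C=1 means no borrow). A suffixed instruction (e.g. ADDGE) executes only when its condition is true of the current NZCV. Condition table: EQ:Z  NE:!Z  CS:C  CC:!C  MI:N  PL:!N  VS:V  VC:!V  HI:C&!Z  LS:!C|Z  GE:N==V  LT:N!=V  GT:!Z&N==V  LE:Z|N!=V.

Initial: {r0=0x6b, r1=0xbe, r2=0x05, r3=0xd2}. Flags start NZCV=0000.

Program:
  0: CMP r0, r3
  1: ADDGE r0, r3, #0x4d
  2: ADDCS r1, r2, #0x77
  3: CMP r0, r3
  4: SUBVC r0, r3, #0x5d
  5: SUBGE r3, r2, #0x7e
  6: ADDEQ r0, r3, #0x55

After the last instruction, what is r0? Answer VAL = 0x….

VAL = 0x75

[0] flags=1001 → (cmp)
[1] flags=1001 GE?T → r0=0x1f
[2] flags=1001 CS?F → skip
[3] flags=0000 → (cmp)
[4] flags=0000 VC?T → r0=0x75
[5] flags=0000 GE?T → r3=0x87
[6] flags=0000 EQ?F → skip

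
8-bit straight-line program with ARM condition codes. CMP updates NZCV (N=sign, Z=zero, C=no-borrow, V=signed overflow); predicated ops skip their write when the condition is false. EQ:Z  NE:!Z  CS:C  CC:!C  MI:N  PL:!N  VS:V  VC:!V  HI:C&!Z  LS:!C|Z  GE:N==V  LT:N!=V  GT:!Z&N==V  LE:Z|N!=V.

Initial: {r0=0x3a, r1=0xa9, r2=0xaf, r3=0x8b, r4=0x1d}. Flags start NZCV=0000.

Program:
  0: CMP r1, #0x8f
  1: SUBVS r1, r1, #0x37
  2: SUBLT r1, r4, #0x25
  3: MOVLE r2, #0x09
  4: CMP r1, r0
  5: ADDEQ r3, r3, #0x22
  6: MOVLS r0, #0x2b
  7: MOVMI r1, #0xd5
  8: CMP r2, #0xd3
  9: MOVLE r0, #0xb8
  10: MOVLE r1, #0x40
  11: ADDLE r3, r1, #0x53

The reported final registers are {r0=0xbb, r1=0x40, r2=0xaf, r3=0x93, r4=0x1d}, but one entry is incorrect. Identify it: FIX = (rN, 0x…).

[0] flags=0010 → (cmp)
[1] flags=0010 VS?F → skip
[2] flags=0010 LT?F → skip
[3] flags=0010 LE?F → skip
[4] flags=0011 → (cmp)
[5] flags=0011 EQ?F → skip
[6] flags=0011 LS?F → skip
[7] flags=0011 MI?F → skip
[8] flags=1000 → (cmp)
[9] flags=1000 LE?T → r0=0xb8
[10] flags=1000 LE?T → r1=0x40
[11] flags=1000 LE?T → r3=0x93

FIX = (r0, 0xb8)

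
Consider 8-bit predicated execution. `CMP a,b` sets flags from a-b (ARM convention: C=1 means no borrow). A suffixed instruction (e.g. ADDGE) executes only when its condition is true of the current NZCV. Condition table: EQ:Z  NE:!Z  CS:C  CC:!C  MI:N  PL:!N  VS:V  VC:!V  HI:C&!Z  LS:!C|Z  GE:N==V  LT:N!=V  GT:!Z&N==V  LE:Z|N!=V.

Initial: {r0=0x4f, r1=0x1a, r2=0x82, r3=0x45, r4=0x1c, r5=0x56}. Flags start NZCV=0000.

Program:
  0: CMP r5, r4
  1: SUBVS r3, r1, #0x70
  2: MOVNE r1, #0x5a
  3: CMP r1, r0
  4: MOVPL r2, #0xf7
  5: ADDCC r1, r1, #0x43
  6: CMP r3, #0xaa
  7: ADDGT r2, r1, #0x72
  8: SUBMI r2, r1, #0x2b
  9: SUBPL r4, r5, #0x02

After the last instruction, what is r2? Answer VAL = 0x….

VAL = 0x2f

[0] flags=0010 → (cmp)
[1] flags=0010 VS?F → skip
[2] flags=0010 NE?T → r1=0x5a
[3] flags=0010 → (cmp)
[4] flags=0010 PL?T → r2=0xf7
[5] flags=0010 CC?F → skip
[6] flags=1001 → (cmp)
[7] flags=1001 GT?T → r2=0xcc
[8] flags=1001 MI?T → r2=0x2f
[9] flags=1001 PL?F → skip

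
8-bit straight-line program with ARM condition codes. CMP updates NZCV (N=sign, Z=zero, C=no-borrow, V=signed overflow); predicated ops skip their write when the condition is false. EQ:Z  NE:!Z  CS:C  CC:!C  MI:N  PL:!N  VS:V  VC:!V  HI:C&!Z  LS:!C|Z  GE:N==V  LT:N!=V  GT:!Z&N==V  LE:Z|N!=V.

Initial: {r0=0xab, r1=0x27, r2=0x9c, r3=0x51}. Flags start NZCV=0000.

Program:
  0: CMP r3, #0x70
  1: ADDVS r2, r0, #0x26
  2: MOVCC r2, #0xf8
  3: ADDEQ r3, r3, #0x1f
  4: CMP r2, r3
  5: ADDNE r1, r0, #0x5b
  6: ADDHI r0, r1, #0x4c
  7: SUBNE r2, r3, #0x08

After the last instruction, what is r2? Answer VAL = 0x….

VAL = 0x49

[0] flags=1000 → (cmp)
[1] flags=1000 VS?F → skip
[2] flags=1000 CC?T → r2=0xf8
[3] flags=1000 EQ?F → skip
[4] flags=1010 → (cmp)
[5] flags=1010 NE?T → r1=0x06
[6] flags=1010 HI?T → r0=0x52
[7] flags=1010 NE?T → r2=0x49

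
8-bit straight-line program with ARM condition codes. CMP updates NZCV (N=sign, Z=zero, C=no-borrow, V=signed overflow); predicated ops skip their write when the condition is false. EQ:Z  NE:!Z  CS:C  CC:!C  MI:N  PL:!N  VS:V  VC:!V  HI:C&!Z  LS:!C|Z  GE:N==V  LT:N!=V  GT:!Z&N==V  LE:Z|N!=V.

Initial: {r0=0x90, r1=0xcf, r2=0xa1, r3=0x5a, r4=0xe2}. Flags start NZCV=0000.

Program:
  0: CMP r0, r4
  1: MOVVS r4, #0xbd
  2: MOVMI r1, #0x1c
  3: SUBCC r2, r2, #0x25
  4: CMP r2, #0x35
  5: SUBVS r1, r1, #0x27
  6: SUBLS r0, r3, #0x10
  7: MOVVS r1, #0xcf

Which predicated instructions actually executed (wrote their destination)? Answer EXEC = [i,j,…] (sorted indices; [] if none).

0: ✓ CMP  NZCV=1000
1: · MOVVS
2: ✓ MOVMI  r1←0x1c
3: ✓ SUBCC  r2←0x7c
4: ✓ CMP  NZCV=0010
5: · SUBVS
6: · SUBLS
7: · MOVVS

EXEC = [2,3]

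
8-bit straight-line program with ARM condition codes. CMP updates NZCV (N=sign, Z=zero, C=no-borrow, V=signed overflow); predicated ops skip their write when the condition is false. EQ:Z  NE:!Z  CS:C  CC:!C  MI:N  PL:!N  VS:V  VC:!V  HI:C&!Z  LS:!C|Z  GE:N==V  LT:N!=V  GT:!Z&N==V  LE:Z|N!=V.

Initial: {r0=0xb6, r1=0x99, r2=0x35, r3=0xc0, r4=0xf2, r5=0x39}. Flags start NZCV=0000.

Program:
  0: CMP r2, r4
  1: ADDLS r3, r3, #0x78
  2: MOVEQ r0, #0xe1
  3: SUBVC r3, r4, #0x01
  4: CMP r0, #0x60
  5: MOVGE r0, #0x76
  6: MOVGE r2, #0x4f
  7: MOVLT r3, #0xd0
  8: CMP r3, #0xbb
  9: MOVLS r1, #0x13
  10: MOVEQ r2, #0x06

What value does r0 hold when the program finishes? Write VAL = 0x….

VAL = 0xb6

[0] flags=0000 → (cmp)
[1] flags=0000 LS?T → r3=0x38
[2] flags=0000 EQ?F → skip
[3] flags=0000 VC?T → r3=0xf1
[4] flags=0011 → (cmp)
[5] flags=0011 GE?F → skip
[6] flags=0011 GE?F → skip
[7] flags=0011 LT?T → r3=0xd0
[8] flags=0010 → (cmp)
[9] flags=0010 LS?F → skip
[10] flags=0010 EQ?F → skip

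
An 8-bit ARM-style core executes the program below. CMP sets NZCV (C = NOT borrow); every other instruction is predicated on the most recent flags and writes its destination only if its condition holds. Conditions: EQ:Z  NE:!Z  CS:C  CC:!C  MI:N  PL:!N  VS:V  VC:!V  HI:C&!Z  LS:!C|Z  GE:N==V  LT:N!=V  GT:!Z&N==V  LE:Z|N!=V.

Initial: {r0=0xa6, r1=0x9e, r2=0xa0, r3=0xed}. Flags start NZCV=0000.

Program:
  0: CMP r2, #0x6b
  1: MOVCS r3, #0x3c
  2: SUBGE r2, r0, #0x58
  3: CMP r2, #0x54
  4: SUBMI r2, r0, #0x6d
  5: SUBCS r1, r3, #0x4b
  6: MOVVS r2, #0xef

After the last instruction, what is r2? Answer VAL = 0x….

VAL = 0xef

[0] flags=0011 → (cmp)
[1] flags=0011 CS?T → r3=0x3c
[2] flags=0011 GE?F → skip
[3] flags=0011 → (cmp)
[4] flags=0011 MI?F → skip
[5] flags=0011 CS?T → r1=0xf1
[6] flags=0011 VS?T → r2=0xef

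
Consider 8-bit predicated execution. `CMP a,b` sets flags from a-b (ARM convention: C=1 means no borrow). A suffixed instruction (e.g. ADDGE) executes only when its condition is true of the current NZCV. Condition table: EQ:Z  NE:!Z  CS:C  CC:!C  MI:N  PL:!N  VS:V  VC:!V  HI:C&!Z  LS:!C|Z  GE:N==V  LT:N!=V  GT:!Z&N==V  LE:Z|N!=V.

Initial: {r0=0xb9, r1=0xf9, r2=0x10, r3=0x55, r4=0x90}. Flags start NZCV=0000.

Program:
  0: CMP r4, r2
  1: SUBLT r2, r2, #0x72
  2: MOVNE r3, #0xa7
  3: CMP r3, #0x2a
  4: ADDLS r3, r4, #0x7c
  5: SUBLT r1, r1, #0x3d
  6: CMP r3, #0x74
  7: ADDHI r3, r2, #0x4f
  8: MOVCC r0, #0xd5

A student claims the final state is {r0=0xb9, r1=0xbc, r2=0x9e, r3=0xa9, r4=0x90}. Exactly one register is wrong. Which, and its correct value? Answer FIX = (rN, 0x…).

0: ✓ CMP  NZCV=1010
1: ✓ SUBLT  r2←0x9e
2: ✓ MOVNE  r3←0xa7
3: ✓ CMP  NZCV=0011
4: · ADDLS
5: ✓ SUBLT  r1←0xbc
6: ✓ CMP  NZCV=0011
7: ✓ ADDHI  r3←0xed
8: · MOVCC

FIX = (r3, 0xed)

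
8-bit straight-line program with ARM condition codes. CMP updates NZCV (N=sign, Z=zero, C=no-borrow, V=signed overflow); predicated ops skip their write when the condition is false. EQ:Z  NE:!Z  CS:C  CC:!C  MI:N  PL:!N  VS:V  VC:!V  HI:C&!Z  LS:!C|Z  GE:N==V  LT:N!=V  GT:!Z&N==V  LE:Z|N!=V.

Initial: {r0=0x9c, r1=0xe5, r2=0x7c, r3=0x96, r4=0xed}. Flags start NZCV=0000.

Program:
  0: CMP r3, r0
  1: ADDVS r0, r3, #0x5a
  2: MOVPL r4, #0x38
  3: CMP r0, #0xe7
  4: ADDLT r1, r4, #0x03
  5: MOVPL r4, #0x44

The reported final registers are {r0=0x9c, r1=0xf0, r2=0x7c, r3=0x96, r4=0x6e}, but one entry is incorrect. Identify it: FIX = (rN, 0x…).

0: ✓ CMP  NZCV=1000
1: · ADDVS
2: · MOVPL
3: ✓ CMP  NZCV=1000
4: ✓ ADDLT  r1←0xf0
5: · MOVPL

FIX = (r4, 0xed)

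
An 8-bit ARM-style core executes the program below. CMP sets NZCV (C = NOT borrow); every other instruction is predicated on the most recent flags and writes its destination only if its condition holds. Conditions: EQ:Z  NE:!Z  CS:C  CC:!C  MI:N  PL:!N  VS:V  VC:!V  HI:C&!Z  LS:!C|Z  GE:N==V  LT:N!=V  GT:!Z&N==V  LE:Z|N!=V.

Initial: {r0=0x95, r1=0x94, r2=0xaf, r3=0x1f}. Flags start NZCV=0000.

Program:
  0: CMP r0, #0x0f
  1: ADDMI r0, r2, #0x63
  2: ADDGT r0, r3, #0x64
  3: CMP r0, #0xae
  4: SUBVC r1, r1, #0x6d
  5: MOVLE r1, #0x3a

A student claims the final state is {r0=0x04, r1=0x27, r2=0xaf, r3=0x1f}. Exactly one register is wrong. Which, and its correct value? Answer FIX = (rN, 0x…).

[0] flags=1010 → (cmp)
[1] flags=1010 MI?T → r0=0x12
[2] flags=1010 GT?F → skip
[3] flags=0000 → (cmp)
[4] flags=0000 VC?T → r1=0x27
[5] flags=0000 LE?F → skip

FIX = (r0, 0x12)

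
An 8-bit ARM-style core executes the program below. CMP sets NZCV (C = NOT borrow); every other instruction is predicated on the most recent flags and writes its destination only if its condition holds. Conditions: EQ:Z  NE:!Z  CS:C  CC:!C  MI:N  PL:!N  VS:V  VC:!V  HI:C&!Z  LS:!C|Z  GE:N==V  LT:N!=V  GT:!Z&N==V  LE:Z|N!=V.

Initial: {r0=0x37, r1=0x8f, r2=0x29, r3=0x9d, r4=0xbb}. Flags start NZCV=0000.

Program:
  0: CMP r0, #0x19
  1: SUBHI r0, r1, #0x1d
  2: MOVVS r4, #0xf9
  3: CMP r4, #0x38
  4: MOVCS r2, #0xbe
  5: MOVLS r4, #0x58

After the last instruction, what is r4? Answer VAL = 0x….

0: ✓ CMP  NZCV=0010
1: ✓ SUBHI  r0←0x72
2: · MOVVS
3: ✓ CMP  NZCV=1010
4: ✓ MOVCS  r2←0xbe
5: · MOVLS

VAL = 0xbb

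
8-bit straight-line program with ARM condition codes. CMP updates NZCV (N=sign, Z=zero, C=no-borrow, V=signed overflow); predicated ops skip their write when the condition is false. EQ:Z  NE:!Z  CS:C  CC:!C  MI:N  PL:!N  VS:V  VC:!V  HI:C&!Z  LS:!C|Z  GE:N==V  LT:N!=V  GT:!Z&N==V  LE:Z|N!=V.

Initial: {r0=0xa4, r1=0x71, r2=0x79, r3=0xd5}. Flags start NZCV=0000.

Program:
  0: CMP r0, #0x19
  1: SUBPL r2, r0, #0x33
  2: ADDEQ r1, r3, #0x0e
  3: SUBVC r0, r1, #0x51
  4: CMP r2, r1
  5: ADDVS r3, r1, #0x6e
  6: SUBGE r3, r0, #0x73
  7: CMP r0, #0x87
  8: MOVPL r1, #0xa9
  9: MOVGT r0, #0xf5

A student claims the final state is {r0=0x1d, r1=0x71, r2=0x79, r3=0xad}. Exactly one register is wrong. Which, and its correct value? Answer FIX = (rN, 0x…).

FIX = (r0, 0xf5)

[0] flags=1010 → (cmp)
[1] flags=1010 PL?F → skip
[2] flags=1010 EQ?F → skip
[3] flags=1010 VC?T → r0=0x20
[4] flags=0010 → (cmp)
[5] flags=0010 VS?F → skip
[6] flags=0010 GE?T → r3=0xad
[7] flags=1001 → (cmp)
[8] flags=1001 PL?F → skip
[9] flags=1001 GT?T → r0=0xf5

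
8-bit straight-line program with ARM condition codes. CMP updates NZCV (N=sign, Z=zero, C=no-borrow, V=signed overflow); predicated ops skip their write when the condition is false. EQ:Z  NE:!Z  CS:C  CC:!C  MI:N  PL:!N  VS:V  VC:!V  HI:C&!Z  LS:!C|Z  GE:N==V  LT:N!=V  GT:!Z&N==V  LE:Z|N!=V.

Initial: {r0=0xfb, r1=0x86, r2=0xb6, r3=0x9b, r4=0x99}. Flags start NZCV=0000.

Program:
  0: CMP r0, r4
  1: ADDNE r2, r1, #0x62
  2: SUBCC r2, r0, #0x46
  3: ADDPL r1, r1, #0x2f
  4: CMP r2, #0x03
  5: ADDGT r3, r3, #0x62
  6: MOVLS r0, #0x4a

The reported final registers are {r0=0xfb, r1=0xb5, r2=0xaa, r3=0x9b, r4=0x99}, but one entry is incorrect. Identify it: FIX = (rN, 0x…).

0: ✓ CMP  NZCV=0010
1: ✓ ADDNE  r2←0xe8
2: · SUBCC
3: ✓ ADDPL  r1←0xb5
4: ✓ CMP  NZCV=1010
5: · ADDGT
6: · MOVLS

FIX = (r2, 0xe8)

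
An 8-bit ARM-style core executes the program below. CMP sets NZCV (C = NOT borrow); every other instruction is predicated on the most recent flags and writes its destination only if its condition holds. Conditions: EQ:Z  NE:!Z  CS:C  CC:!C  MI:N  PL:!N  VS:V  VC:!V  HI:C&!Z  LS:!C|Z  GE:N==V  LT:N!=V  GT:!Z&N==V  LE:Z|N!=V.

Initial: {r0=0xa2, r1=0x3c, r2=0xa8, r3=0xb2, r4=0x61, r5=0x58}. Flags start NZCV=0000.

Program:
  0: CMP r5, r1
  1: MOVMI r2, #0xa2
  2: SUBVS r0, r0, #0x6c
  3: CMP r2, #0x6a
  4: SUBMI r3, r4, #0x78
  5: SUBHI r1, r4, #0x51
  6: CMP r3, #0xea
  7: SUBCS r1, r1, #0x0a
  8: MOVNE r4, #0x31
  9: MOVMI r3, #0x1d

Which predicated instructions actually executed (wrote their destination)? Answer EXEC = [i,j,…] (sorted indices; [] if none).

EXEC = [5,8,9]

0: ✓ CMP  NZCV=0010
1: · MOVMI
2: · SUBVS
3: ✓ CMP  NZCV=0011
4: · SUBMI
5: ✓ SUBHI  r1←0x10
6: ✓ CMP  NZCV=1000
7: · SUBCS
8: ✓ MOVNE  r4←0x31
9: ✓ MOVMI  r3←0x1d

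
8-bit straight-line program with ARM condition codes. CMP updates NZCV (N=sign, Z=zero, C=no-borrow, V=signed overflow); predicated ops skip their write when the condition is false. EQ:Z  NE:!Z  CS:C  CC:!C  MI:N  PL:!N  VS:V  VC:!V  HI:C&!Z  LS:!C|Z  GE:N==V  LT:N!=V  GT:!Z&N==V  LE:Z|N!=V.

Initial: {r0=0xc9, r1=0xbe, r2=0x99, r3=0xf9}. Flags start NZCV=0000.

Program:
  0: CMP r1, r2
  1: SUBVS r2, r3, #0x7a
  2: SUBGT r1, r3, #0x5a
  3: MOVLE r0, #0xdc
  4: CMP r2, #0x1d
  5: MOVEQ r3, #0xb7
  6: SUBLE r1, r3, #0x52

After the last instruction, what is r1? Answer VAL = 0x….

[0] flags=0010 → (cmp)
[1] flags=0010 VS?F → skip
[2] flags=0010 GT?T → r1=0x9f
[3] flags=0010 LE?F → skip
[4] flags=0011 → (cmp)
[5] flags=0011 EQ?F → skip
[6] flags=0011 LE?T → r1=0xa7

VAL = 0xa7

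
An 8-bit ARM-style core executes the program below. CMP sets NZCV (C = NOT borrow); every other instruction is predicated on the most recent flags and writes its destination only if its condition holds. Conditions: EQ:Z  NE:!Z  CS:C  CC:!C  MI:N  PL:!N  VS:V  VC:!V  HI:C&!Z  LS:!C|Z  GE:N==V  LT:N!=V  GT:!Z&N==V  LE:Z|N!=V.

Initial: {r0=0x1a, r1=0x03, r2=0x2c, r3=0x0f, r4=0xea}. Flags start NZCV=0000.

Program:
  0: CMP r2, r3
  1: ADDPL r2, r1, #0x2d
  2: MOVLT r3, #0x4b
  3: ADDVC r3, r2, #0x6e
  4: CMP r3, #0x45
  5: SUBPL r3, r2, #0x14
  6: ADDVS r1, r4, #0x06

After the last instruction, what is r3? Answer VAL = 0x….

VAL = 0x1c

0: ✓ CMP  NZCV=0010
1: ✓ ADDPL  r2←0x30
2: · MOVLT
3: ✓ ADDVC  r3←0x9e
4: ✓ CMP  NZCV=0011
5: ✓ SUBPL  r3←0x1c
6: ✓ ADDVS  r1←0xf0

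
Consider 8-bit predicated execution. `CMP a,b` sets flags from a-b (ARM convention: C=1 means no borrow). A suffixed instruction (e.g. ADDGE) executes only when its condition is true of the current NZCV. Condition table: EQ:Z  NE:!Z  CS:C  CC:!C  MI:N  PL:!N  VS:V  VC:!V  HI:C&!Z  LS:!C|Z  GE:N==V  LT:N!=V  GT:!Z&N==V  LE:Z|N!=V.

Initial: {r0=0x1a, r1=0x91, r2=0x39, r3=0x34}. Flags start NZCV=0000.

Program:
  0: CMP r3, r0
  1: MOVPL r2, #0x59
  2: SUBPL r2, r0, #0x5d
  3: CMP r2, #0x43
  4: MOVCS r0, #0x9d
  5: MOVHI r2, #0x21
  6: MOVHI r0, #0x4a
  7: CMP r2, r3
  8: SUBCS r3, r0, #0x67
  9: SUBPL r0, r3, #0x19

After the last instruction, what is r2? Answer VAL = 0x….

[0] flags=0010 → (cmp)
[1] flags=0010 PL?T → r2=0x59
[2] flags=0010 PL?T → r2=0xbd
[3] flags=0011 → (cmp)
[4] flags=0011 CS?T → r0=0x9d
[5] flags=0011 HI?T → r2=0x21
[6] flags=0011 HI?T → r0=0x4a
[7] flags=1000 → (cmp)
[8] flags=1000 CS?F → skip
[9] flags=1000 PL?F → skip

VAL = 0x21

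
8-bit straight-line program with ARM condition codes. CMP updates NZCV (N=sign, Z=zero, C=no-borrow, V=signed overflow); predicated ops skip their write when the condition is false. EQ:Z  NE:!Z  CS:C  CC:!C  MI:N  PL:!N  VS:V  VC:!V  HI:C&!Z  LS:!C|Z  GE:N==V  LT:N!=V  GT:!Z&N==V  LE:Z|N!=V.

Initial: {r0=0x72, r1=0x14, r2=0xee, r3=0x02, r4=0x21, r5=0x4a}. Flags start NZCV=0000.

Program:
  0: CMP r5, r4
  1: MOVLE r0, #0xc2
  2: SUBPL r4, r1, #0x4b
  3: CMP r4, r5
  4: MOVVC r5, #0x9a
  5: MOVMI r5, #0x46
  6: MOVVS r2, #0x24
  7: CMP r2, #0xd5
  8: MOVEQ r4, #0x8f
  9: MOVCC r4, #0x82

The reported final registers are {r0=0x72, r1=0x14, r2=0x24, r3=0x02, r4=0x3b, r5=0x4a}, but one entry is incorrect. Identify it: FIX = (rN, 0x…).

FIX = (r4, 0x82)

[0] flags=0010 → (cmp)
[1] flags=0010 LE?F → skip
[2] flags=0010 PL?T → r4=0xc9
[3] flags=0011 → (cmp)
[4] flags=0011 VC?F → skip
[5] flags=0011 MI?F → skip
[6] flags=0011 VS?T → r2=0x24
[7] flags=0000 → (cmp)
[8] flags=0000 EQ?F → skip
[9] flags=0000 CC?T → r4=0x82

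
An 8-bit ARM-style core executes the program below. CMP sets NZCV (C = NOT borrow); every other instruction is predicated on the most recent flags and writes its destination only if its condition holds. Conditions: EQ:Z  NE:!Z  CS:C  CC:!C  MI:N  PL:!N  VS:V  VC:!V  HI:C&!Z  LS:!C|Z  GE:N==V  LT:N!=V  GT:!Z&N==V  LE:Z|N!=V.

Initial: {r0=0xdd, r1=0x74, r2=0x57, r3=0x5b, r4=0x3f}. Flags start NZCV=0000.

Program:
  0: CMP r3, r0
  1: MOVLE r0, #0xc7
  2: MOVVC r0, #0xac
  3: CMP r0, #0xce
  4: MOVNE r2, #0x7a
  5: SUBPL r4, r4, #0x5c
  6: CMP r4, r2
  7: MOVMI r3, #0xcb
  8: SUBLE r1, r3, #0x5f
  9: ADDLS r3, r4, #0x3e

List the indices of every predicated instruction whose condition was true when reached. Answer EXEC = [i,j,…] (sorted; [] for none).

0: ✓ CMP  NZCV=0000
1: · MOVLE
2: ✓ MOVVC  r0←0xac
3: ✓ CMP  NZCV=1000
4: ✓ MOVNE  r2←0x7a
5: · SUBPL
6: ✓ CMP  NZCV=1000
7: ✓ MOVMI  r3←0xcb
8: ✓ SUBLE  r1←0x6c
9: ✓ ADDLS  r3←0x7d

EXEC = [2,4,7,8,9]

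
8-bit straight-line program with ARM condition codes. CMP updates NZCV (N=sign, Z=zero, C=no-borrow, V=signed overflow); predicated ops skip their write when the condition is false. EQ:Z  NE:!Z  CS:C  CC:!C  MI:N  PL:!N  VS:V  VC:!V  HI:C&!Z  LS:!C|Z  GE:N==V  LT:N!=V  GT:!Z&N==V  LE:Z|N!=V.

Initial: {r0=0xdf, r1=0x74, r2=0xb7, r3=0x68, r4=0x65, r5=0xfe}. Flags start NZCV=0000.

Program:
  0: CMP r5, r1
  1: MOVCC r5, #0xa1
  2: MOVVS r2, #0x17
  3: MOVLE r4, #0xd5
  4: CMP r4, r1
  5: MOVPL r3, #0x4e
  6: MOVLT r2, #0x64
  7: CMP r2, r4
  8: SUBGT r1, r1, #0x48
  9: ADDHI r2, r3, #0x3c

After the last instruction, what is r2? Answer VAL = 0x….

VAL = 0x64

[0] flags=1010 → (cmp)
[1] flags=1010 CC?F → skip
[2] flags=1010 VS?F → skip
[3] flags=1010 LE?T → r4=0xd5
[4] flags=0011 → (cmp)
[5] flags=0011 PL?T → r3=0x4e
[6] flags=0011 LT?T → r2=0x64
[7] flags=1001 → (cmp)
[8] flags=1001 GT?T → r1=0x2c
[9] flags=1001 HI?F → skip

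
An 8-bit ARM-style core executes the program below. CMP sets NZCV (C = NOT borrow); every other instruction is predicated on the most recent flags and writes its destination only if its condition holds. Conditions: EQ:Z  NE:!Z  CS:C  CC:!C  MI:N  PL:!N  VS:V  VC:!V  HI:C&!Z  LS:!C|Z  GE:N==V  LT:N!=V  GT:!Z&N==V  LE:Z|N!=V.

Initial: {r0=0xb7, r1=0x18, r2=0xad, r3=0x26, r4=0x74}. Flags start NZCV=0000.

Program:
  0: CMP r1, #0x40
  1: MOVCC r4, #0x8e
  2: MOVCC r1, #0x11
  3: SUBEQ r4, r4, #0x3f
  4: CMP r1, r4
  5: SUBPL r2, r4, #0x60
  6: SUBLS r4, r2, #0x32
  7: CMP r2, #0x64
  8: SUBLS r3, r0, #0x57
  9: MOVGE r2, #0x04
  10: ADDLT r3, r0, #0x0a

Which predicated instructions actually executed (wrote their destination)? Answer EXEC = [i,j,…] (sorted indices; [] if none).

0: ✓ CMP  NZCV=1000
1: ✓ MOVCC  r4←0x8e
2: ✓ MOVCC  r1←0x11
3: · SUBEQ
4: ✓ CMP  NZCV=1001
5: · SUBPL
6: ✓ SUBLS  r4←0x7b
7: ✓ CMP  NZCV=0011
8: · SUBLS
9: · MOVGE
10: ✓ ADDLT  r3←0xc1

EXEC = [1,2,6,10]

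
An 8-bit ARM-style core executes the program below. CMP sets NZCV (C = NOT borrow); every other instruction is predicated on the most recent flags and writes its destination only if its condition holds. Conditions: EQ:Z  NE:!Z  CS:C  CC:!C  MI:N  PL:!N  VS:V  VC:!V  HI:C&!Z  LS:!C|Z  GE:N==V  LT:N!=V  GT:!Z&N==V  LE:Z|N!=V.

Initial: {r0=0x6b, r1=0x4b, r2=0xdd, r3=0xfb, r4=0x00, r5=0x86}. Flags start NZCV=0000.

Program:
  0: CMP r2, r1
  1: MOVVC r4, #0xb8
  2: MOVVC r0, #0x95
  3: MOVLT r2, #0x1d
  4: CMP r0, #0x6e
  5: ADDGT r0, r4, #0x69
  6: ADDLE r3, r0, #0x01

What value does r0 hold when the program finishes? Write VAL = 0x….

0: ✓ CMP  NZCV=1010
1: ✓ MOVVC  r4←0xb8
2: ✓ MOVVC  r0←0x95
3: ✓ MOVLT  r2←0x1d
4: ✓ CMP  NZCV=0011
5: · ADDGT
6: ✓ ADDLE  r3←0x96

VAL = 0x95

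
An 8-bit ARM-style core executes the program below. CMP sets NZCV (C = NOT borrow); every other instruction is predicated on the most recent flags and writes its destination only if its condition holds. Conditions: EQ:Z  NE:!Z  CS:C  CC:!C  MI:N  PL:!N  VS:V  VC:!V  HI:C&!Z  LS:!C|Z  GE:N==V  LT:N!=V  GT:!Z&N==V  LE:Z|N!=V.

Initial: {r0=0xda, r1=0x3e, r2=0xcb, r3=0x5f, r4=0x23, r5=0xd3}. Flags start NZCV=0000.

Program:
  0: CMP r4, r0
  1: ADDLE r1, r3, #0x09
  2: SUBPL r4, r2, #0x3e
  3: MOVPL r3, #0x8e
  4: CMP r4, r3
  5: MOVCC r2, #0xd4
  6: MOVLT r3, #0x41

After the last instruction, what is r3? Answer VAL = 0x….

VAL = 0x41

[0] flags=0000 → (cmp)
[1] flags=0000 LE?F → skip
[2] flags=0000 PL?T → r4=0x8d
[3] flags=0000 PL?T → r3=0x8e
[4] flags=1000 → (cmp)
[5] flags=1000 CC?T → r2=0xd4
[6] flags=1000 LT?T → r3=0x41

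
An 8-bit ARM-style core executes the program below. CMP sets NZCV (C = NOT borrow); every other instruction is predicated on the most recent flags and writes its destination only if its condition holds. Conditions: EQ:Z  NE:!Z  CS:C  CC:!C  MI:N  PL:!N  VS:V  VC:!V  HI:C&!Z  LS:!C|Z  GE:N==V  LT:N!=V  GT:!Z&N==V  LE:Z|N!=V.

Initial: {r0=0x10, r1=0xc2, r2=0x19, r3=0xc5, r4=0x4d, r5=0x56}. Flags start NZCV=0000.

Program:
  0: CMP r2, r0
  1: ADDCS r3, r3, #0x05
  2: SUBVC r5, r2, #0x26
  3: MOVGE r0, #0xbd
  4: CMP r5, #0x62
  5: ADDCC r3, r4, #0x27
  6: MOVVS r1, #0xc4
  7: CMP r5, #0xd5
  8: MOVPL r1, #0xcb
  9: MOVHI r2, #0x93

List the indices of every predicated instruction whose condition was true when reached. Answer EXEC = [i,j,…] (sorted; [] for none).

EXEC = [1,2,3,8,9]

0: ✓ CMP  NZCV=0010
1: ✓ ADDCS  r3←0xca
2: ✓ SUBVC  r5←0xf3
3: ✓ MOVGE  r0←0xbd
4: ✓ CMP  NZCV=1010
5: · ADDCC
6: · MOVVS
7: ✓ CMP  NZCV=0010
8: ✓ MOVPL  r1←0xcb
9: ✓ MOVHI  r2←0x93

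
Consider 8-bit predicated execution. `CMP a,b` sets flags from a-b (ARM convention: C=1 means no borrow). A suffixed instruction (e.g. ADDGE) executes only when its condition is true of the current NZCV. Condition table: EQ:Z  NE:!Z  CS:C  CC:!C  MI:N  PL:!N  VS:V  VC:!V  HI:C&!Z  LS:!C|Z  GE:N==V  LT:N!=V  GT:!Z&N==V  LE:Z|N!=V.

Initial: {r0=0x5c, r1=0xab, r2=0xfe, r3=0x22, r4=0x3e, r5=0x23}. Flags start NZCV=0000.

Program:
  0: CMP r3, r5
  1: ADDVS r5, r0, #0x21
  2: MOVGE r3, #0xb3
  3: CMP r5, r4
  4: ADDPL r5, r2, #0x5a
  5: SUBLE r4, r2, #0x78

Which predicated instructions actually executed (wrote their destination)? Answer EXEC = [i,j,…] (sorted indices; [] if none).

EXEC = [5]

[0] flags=1000 → (cmp)
[1] flags=1000 VS?F → skip
[2] flags=1000 GE?F → skip
[3] flags=1000 → (cmp)
[4] flags=1000 PL?F → skip
[5] flags=1000 LE?T → r4=0x86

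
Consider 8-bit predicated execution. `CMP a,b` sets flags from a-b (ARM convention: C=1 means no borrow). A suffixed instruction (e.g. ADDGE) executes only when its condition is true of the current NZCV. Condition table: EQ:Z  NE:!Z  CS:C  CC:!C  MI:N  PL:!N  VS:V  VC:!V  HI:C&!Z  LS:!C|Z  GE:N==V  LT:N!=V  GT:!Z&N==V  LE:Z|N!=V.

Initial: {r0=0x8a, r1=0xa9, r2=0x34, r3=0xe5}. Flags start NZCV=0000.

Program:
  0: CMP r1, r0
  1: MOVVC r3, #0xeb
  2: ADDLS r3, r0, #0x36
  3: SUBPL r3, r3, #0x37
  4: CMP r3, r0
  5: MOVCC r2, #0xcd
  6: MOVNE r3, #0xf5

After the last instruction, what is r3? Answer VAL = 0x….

VAL = 0xf5

[0] flags=0010 → (cmp)
[1] flags=0010 VC?T → r3=0xeb
[2] flags=0010 LS?F → skip
[3] flags=0010 PL?T → r3=0xb4
[4] flags=0010 → (cmp)
[5] flags=0010 CC?F → skip
[6] flags=0010 NE?T → r3=0xf5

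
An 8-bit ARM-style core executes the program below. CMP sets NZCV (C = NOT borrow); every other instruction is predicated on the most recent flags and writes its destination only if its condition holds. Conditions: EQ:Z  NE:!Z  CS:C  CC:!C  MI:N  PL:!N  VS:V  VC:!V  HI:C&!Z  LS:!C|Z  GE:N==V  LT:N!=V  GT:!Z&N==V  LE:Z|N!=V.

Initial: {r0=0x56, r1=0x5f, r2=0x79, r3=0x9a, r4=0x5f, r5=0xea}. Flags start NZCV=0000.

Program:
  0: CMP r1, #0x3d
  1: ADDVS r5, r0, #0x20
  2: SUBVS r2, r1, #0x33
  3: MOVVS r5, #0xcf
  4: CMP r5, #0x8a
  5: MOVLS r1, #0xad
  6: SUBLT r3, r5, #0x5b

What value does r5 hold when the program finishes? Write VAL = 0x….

[0] flags=0010 → (cmp)
[1] flags=0010 VS?F → skip
[2] flags=0010 VS?F → skip
[3] flags=0010 VS?F → skip
[4] flags=0010 → (cmp)
[5] flags=0010 LS?F → skip
[6] flags=0010 LT?F → skip

VAL = 0xea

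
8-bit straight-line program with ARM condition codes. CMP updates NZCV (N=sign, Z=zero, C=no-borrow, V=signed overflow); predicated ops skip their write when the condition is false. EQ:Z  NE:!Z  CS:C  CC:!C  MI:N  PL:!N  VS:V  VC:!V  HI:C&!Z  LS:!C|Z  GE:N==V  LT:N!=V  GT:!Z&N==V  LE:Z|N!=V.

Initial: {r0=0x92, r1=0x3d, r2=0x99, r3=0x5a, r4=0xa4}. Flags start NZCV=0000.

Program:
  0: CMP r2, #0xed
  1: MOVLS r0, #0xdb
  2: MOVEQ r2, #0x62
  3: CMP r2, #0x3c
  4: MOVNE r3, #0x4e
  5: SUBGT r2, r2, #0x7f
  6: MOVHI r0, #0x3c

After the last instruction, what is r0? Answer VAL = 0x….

VAL = 0x3c

[0] flags=1000 → (cmp)
[1] flags=1000 LS?T → r0=0xdb
[2] flags=1000 EQ?F → skip
[3] flags=0011 → (cmp)
[4] flags=0011 NE?T → r3=0x4e
[5] flags=0011 GT?F → skip
[6] flags=0011 HI?T → r0=0x3c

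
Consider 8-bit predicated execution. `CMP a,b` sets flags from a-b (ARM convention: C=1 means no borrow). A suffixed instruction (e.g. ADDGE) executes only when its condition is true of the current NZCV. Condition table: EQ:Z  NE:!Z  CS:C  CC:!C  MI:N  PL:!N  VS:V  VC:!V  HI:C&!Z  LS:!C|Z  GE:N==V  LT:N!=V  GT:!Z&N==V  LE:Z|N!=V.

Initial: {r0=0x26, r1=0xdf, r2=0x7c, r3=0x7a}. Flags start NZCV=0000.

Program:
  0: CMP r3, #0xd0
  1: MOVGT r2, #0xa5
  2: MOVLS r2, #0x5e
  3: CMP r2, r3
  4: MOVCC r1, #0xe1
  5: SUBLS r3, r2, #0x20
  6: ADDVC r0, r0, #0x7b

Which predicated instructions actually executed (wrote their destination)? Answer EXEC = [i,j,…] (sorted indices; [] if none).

[0] flags=1001 → (cmp)
[1] flags=1001 GT?T → r2=0xa5
[2] flags=1001 LS?T → r2=0x5e
[3] flags=1000 → (cmp)
[4] flags=1000 CC?T → r1=0xe1
[5] flags=1000 LS?T → r3=0x3e
[6] flags=1000 VC?T → r0=0xa1

EXEC = [1,2,4,5,6]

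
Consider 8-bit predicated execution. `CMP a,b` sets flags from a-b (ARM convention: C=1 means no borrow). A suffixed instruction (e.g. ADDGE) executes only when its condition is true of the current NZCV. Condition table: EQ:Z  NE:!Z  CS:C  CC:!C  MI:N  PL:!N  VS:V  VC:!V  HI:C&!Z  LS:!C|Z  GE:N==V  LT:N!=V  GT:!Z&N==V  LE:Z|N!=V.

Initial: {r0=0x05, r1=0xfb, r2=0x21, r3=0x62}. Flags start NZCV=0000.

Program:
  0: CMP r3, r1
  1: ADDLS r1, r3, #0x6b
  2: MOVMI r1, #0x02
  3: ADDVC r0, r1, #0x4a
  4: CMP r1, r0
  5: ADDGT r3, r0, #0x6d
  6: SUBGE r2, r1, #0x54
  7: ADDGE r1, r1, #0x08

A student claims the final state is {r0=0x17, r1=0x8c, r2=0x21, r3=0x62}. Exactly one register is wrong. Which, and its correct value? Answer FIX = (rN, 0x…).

FIX = (r1, 0xcd)

[0] flags=0000 → (cmp)
[1] flags=0000 LS?T → r1=0xcd
[2] flags=0000 MI?F → skip
[3] flags=0000 VC?T → r0=0x17
[4] flags=1010 → (cmp)
[5] flags=1010 GT?F → skip
[6] flags=1010 GE?F → skip
[7] flags=1010 GE?F → skip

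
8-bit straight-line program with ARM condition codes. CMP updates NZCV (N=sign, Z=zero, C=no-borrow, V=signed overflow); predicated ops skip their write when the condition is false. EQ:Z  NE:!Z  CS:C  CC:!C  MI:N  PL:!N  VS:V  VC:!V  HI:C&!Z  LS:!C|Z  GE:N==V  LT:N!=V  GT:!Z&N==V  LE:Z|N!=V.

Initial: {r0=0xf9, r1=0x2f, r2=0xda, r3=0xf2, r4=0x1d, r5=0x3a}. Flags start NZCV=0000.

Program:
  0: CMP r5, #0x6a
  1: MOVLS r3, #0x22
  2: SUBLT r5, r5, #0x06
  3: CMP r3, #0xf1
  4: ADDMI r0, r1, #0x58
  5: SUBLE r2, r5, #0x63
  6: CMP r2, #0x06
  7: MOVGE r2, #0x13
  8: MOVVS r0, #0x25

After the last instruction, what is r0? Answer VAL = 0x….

0: ✓ CMP  NZCV=1000
1: ✓ MOVLS  r3←0x22
2: ✓ SUBLT  r5←0x34
3: ✓ CMP  NZCV=0000
4: · ADDMI
5: · SUBLE
6: ✓ CMP  NZCV=1010
7: · MOVGE
8: · MOVVS

VAL = 0xf9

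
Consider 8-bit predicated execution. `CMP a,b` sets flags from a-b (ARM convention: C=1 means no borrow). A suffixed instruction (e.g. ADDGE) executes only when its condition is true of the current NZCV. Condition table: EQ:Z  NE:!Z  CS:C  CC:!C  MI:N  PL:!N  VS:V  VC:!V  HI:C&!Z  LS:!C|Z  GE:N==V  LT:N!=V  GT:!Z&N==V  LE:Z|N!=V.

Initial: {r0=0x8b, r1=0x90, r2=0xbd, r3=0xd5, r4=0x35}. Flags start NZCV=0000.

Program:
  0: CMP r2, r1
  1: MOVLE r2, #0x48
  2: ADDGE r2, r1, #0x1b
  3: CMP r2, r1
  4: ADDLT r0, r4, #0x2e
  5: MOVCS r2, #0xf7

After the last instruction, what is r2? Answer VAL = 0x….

[0] flags=0010 → (cmp)
[1] flags=0010 LE?F → skip
[2] flags=0010 GE?T → r2=0xab
[3] flags=0010 → (cmp)
[4] flags=0010 LT?F → skip
[5] flags=0010 CS?T → r2=0xf7

VAL = 0xf7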